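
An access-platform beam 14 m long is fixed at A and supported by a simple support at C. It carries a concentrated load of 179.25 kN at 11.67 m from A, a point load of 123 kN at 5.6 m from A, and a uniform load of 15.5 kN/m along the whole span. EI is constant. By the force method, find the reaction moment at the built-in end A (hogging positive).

M_A = 913.4 kN·m

Take the reaction at C as the redundant and release it; the primary structure is a cantilever fixed at A.
Deflection at C on the released cantilever, summing each load's contribution:
  point load 179.25 at a = 11.67: Pa²(3L − a)/(6EI) = 123402/EI
  point load 123 at a = 5.6: Pa²(3L − a)/(6EI) = 23401/EI
  UDL 15.5: wL⁴/(8EI) = 74431/EI
  δ_0 = 221234/EI
Flexibility coefficient — unit upward force at C: δ_{CC} = L³/(3EI) = 914.7/EI.
The prop prevents deflection at C: R_C = δ_0/δ_{CC} = 221234/914.7 = 241.9 kN.
Moment equilibrium about A: M_A = Σ(load moments about A) − R_C·L = 4300 − 241.9×14 = 913.4 kN·m.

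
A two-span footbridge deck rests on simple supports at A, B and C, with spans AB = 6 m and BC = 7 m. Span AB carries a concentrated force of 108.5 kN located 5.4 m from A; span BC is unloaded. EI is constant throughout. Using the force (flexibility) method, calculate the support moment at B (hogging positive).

M_B = 25.69 kN·m

Insert a hinge at B; M_B is the redundant, and each span becomes simply supported.
Rotations at B on the released spans (each span's end-slope, ×1/EI):
  span AB: point load 108.5 at a = 5.4: Pab(L + a)/(6LEI) = 111.3/EI
  relative rotation θ_0 = (111.3 + 0)/EI = 111.3/EI
A unit hogging moment at B produces rotation L₁/(3EI) + L₂/(3EI) = 4.333/EI.
Slope continuity at B: θ_0 = M_B·4.333/EI, so M_B = 111.3/4.333 = 25.69 kN·m (hogging).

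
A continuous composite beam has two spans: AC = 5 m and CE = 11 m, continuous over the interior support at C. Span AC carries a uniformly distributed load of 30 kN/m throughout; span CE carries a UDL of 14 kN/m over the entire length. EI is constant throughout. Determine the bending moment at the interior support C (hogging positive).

Insert a hinge at C; M_C is the redundant, and each span becomes simply supported.
End slopes at the hinge C, treating each span as simply supported:
  span AC: UDL 30: wL³/(24EI) = 156.2/EI
  span CE: UDL 14: wL³/(24EI) = 776.4/EI
  relative rotation θ_0 = (156.2 + 776.4)/EI = 932.7/EI
A unit hogging moment at C produces rotation L₁/(3EI) + L₂/(3EI) = 5.333/EI.
Slope continuity at C: θ_0 = M_C·5.333/EI, so M_C = 932.7/5.333 = 174.9 kN·m (hogging).

M_C = 174.9 kN·m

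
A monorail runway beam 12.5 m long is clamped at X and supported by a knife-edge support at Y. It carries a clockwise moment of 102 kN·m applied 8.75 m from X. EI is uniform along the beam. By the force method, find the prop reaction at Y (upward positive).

R_Y = 11.14 kN

Take the reaction at Y as the redundant and release it; the primary structure is a cantilever fixed at X.
Deflection at Y on the released cantilever, summing each load's contribution:
  clockwise couple 102 at a = 8.75: M₀a(2L − a)/(2EI) = 7252/EI
Flexibility coefficient — unit upward force at Y: δ_{YY} = L³/(3EI) = 651/EI.
Compatibility at Y: δ_0 − R_Y·δ_{YY} = 0, so R_Y = 7252/651 = 11.14 kN.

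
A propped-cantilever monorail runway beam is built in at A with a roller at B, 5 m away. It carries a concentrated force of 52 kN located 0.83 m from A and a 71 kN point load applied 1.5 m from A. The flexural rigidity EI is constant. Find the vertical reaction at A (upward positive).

R_A = 112.3 kN

Remove the prop at B; the released (primary) structure is a cantilever built in at A.
Downward deflection at the released point B due to the loads:
  point load 52 at a = 0.83: Pa²(3L − a)/(6EI) = 84.6/EI
  point load 71 at a = 1.5: Pa²(3L − a)/(6EI) = 359.4/EI
  δ_0 = 444/EI
Flexibility coefficient — unit upward force at B: δ_{BB} = L³/(3EI) = 41.67/EI.
The prop prevents deflection at B: R_B = δ_0/δ_{BB} = 444/41.67 = 10.66 kN.
Vertical equilibrium: R_A = ΣP − R_B = 123 − 10.66 = 112.3 kN.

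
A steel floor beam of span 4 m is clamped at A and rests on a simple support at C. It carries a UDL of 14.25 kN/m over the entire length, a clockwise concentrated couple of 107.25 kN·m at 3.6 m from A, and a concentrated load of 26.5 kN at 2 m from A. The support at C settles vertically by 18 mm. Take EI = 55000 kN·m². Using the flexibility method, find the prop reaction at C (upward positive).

R_C = 23.07 kN

Take the reaction at C as the redundant and release it; the primary structure is a cantilever fixed at A.
Free-end deflection of the primary structure under the applied loading (downward +):
  UDL 14.25: wL⁴/(8EI) = 456/EI
  clockwise couple 107.25 at a = 3.6: M₀a(2L − a)/(2EI) = 849.4/EI
  point load 26.5 at a = 2: Pa²(3L − a)/(6EI) = 176.7/EI
  δ_0 = 1482/EI
Tip deflection under a unit load at C: L³/(3EI) = 21.33/EI.
With EI = 55000 kN·m²: δ_0 = 0.026947 m and δ_{CC} = 0.000388 m/kN.
Compatibility — the beam at C must follow the support down by 0.018 m: δ_0 − R_C·δ_{CC} = 0.018, so R_C = (0.026947 − 0.018)/0.000388 = 23.07 kN.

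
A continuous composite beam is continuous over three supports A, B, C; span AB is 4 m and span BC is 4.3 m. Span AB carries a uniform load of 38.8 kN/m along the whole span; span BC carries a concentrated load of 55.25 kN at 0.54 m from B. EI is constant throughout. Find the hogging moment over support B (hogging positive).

M_B = 50.06 kN·m

Release continuity at B by inserting a hinge; the redundant is the internal moment M_B. The primary structure is two simply-supported spans AB and BC.
Discontinuity in slope at B on the released structure — sum the simple-span end rotations:
  span AB: UDL 38.8: wL³/(24EI) = 103.5/EI
  span BC: point load 55.25 at a = 0.54: Pab(L + b)/(6LEI) = 35.05/EI
  relative rotation θ_0 = (103.5 + 35.05)/EI = 138.5/EI
A unit hogging moment at B produces rotation L₁/(3EI) + L₂/(3EI) = 2.767/EI.
Slope continuity at B: θ_0 = M_B·2.767/EI, so M_B = 138.5/2.767 = 50.06 kN·m (hogging).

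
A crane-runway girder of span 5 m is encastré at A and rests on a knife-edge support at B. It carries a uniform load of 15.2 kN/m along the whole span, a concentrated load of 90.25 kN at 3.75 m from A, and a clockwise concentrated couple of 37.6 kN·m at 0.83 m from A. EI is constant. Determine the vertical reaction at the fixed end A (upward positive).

Remove the prop at B; the released (primary) structure is a cantilever built in at A.
Deflection at B on the released cantilever, summing each load's contribution:
  UDL 15.2: wL⁴/(8EI) = 1188/EI
  point load 90.25 at a = 3.75: Pa²(3L − a)/(6EI) = 2380/EI
  clockwise couple 37.6 at a = 0.83: M₀a(2L − a)/(2EI) = 143.1/EI
  δ_0 = 3710/EI
Flexibility coefficient — unit upward force at B: δ_{BB} = L³/(3EI) = 41.67/EI.
Compatibility at B: δ_0 − R_B·δ_{BB} = 0, so R_B = 3710/41.67 = 89.05 kN.
Vertical equilibrium: R_A = ΣP − R_B = 166.2 − 89.05 = 77.2 kN.

R_A = 77.2 kN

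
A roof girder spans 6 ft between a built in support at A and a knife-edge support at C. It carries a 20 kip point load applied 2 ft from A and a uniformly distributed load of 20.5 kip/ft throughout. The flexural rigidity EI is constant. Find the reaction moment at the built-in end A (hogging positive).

Release the roller at C. Primary structure: cantilever fixed at A.
Primary-structure tip deflection at C by superposition:
  point load 20 at a = 2: Pa²(3L − a)/(6EI) = 213.3/EI
  UDL 20.5: wL⁴/(8EI) = 3321/EI
  δ_0 = 3534/EI
Flexibility coefficient — unit upward force at C: δ_{CC} = L³/(3EI) = 72/EI.
The prop prevents deflection at C: R_C = δ_0/δ_{CC} = 3534/72 = 49.09 kip.
Moment equilibrium about A: M_A = Σ(load moments about A) − R_C·L = 409 − 49.09×6 = 114.5 kip·ft.

M_A = 114.5 kip·ft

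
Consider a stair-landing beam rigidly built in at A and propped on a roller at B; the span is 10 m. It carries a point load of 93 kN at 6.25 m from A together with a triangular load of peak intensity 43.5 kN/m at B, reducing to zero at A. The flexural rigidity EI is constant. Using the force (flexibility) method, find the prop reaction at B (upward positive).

Take the reaction at B as the redundant and release it; the primary structure is a cantilever fixed at A.
Free-end deflection of the primary structure under the applied loading (downward +):
  point load 93 at a = 6.25: Pa²(3L − a)/(6EI) = 14380/EI
  triangular load, peak 43.5 at the free end: 11w₀L⁴/(120EI) = 39875/EI
  δ_0 = 54255/EI
Flexibility coefficient — unit upward force at B: δ_{BB} = L³/(3EI) = 333.3/EI.
The prop prevents deflection at B: R_B = δ_0/δ_{BB} = 54255/333.3 = 162.8 kN.

R_B = 162.8 kN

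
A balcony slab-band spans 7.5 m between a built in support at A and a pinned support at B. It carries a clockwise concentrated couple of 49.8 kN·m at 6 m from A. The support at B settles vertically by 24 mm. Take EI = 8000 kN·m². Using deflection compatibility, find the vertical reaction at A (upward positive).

R_A = -8.196 kN

Release the roller at B. Primary structure: cantilever fixed at A.
Deflection at B on the released cantilever, summing each load's contribution:
  clockwise couple 49.8 at a = 6: M₀a(2L − a)/(2EI) = 1345/EI
Flexibility coefficient — unit upward force at B: δ_{BB} = L³/(3EI) = 140.6/EI.
With EI = 8000 kN·m²: δ_0 = 0.16808 m and δ_{BB} = 0.017578 m/kN.
Compatibility — the beam at B must follow the support down by 0.024 m: δ_0 − R_B·δ_{BB} = 0.024, so R_B = (0.16808 − 0.024)/0.017578 = 8.196 kN.
Vertical equilibrium: R_A = ΣP − R_B = 0 − 8.196 = -8.196 kN.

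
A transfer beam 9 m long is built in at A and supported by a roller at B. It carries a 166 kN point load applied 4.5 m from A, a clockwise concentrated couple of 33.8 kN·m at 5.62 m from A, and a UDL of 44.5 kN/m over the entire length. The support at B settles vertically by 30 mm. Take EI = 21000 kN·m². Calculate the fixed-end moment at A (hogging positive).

M_A = 744.3 kN·m

Choose R_B as the redundant. The primary structure is the cantilever fixed at A.
Free-end deflection of the primary structure under the applied loading (downward +):
  point load 166 at a = 4.5: Pa²(3L − a)/(6EI) = 12606/EI
  clockwise couple 33.8 at a = 5.62: M₀a(2L − a)/(2EI) = 1176/EI
  UDL 44.5: wL⁴/(8EI) = 36496/EI
  δ_0 = 50277/EI
Flexibility coefficient — unit upward force at B: δ_{BB} = L³/(3EI) = 243/EI.
With EI = 21000 kN·m²: δ_0 = 2.3941 m and δ_{BB} = 0.011571 m/kN.
Compatibility — the beam at B must follow the support down by 0.03 m: δ_0 − R_B·δ_{BB} = 0.03, so R_B = (2.3941 − 0.03)/0.011571 = 204.3 kN.
Moment equilibrium about A: M_A = Σ(load moments about A) − R_B·L = 2583 − 204.3×9 = 744.3 kN·m.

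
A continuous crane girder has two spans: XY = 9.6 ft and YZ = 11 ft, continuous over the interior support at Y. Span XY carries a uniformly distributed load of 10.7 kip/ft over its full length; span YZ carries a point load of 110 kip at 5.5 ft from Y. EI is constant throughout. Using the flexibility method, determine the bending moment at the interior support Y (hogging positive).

M_Y = 178.6 kip·ft

Take M_Y as the redundant. Released structure: two simple spans XY and YZ with a hinge at Y.
Discontinuity in slope at Y on the released structure — sum the simple-span end rotations:
  span XY: UDL 10.7: wL³/(24EI) = 394.4/EI
  span YZ: point load 110 at a = 5.5: Pab(L + b)/(6LEI) = 831.9/EI
  relative rotation θ_0 = (394.4 + 831.9)/EI = 1226/EI
A unit hogging moment at Y produces rotation L₁/(3EI) + L₂/(3EI) = 6.867/EI.
Compatibility: M_Y·(L₁+L₂)/(3EI) = θ_0, giving M_Y = 178.6 kip·ft (hogging).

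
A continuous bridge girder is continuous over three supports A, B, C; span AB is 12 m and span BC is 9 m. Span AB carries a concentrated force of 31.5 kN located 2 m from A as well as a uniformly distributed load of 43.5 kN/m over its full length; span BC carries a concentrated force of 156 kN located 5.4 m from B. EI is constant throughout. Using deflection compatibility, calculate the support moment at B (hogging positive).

M_B = 566 kN·m

Insert a hinge at B; M_B is the redundant, and each span becomes simply supported.
Discontinuity in slope at B on the released structure — sum the simple-span end rotations:
  span AB: point load 31.5 at a = 2: Pab(L + a)/(6LEI) = 122.5/EI
  span AB: UDL 43.5: wL³/(24EI) = 3132/EI
  span BC: point load 156 at a = 5.4: Pab(L + b)/(6LEI) = 707.6/EI
  relative rotation θ_0 = (3254 + 707.6)/EI = 3962/EI
A unit hogging moment at B produces rotation L₁/(3EI) + L₂/(3EI) = 7/EI.
Compatibility: M_B·(L₁+L₂)/(3EI) = θ_0, giving M_B = 566 kN·m (hogging).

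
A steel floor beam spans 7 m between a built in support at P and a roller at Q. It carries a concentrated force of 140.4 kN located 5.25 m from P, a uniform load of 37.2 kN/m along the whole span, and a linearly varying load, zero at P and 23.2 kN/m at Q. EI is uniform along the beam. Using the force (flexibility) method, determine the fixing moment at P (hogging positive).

M_P = 409.3 kN·m

Choose R_Q as the redundant. The primary structure is the cantilever fixed at P.
Free-end deflection of the primary structure under the applied loading (downward +):
  point load 140.4 at a = 5.25: Pa²(3L − a)/(6EI) = 10158/EI
  UDL 37.2: wL⁴/(8EI) = 11165/EI
  triangular load, peak 23.2 at the free end: 11w₀L⁴/(120EI) = 5106/EI
  δ_0 = 26429/EI
Tip deflection under a unit load at Q: L³/(3EI) = 114.3/EI.
The prop prevents deflection at Q: R_Q = δ_0/δ_{QQ} = 26429/114.3 = 231.2 kN.
Moment equilibrium about P: M_P = Σ(load moments about P) − R_Q·L = 2027 − 231.2×7 = 409.3 kN·m.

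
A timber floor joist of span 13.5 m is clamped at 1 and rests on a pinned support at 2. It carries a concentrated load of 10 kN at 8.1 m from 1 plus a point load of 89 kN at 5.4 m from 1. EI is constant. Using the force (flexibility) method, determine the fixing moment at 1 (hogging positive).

M_1 = 253.4 kN·m

Remove the prop at 2; the released (primary) structure is a cantilever built in at 1.
Deflection at 2 on the released cantilever, summing each load's contribution:
  point load 10 at a = 8.1: Pa²(3L − a)/(6EI) = 3543/EI
  point load 89 at a = 5.4: Pa²(3L − a)/(6EI) = 15182/EI
  δ_0 = 18725/EI
Flexibility coefficient — unit upward force at 2: δ_{22} = L³/(3EI) = 820.1/EI.
Compatibility at 2: δ_0 − R_2·δ_{22} = 0, so R_2 = 18725/820.1 = 22.83 kN.
Moment equilibrium about 1: M_1 = Σ(load moments about 1) − R_2·L = 561.6 − 22.83×13.5 = 253.4 kN·m.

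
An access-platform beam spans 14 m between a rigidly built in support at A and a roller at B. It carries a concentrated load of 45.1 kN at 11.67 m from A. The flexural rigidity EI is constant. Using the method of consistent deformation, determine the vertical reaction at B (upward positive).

R_B = 33.95 kN

Remove the prop at B; the released (primary) structure is a cantilever built in at A.
Deflection at B on the released cantilever, summing each load's contribution:
  point load 45.1 at a = 11.67: Pa²(3L − a)/(6EI) = 31048/EI
Tip deflection under a unit load at B: L³/(3EI) = 914.7/EI.
Compatibility at B: δ_0 − R_B·δ_{BB} = 0, so R_B = 31048/914.7 = 33.95 kN.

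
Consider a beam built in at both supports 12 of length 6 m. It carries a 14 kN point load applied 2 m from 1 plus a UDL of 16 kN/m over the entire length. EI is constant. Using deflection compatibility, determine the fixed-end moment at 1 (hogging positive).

M_1 = 60.44 kN·m

Take the two fixed-end moments M_1, M_2 as redundants; the released structure is the simple span 12.
On the primary (simply-supported) span, the end slopes from the loading are:
  at 1: point load 14 at a = 2: Pab(L + b)/(6LEI) = 31.11/EI
  at 2: point load 14 at a = 2: Pab(L + a)/(6LEI) = 24.89/EI
  at 1: UDL 16: wL³/(24EI) = 144/EI
  at 2: UDL 16: wL³/(24EI) = 144/EI
  θ_10 = 175.1/EI,  θ_20 = 168.9/EI
Flexibility coefficients: a unit moment at one end gives L/(3EI) there and L/(6EI) at the far end, so f₁₁ = f₂₂ = 2/EI and f₁₂ = f₂₁ = 1/EI.
Compatibility — zero rotation at each built-in end:
  2 M_1 + 1 M_2 = 175.1
  1 M_1 + 2 M_2 = 168.9
Solving the pair gives M_1 = 60.44 kN·m and M_2 = 54.22 kN·m (hogging).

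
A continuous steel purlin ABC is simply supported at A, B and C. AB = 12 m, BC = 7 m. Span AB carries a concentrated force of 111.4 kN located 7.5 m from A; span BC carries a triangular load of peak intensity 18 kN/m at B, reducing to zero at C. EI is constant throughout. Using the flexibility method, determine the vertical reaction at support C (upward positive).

R_C = -5.063 kN

Take M_B as the redundant. Released structure: two simple spans AB and BC with a hinge at B.
Discontinuity in slope at B on the released structure — sum the simple-span end rotations:
  span AB: point load 111.4 at a = 7.5: Pab(L + a)/(6LEI) = 1018/EI
  span BC: triangular load, peak 18: w₀L³/(45EI) = 137.2/EI
  relative rotation θ_0 = (1018 + 137.2)/EI = 1155/EI
A unit hogging moment at B produces rotation L₁/(3EI) + L₂/(3EI) = 6.333/EI.
Compatibility: M_B·(L₁+L₂)/(3EI) = θ_0, giving M_B = 182.4 kN·m (hogging).
Span BC, ΣM about C: R_B^{BC}·7 = 294 + 182.4, so R_B^{BC} = 68.06 kN and R_C = 63 − 68.06 = -5.063 kN.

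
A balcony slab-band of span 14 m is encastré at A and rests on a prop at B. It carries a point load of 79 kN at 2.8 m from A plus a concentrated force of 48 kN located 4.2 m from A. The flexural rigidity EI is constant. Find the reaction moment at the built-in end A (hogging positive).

Choose R_B as the redundant. The primary structure is the cantilever fixed at A.
Deflection at B on the released cantilever, summing each load's contribution:
  point load 79 at a = 2.8: Pa²(3L − a)/(6EI) = 4046/EI
  point load 48 at a = 4.2: Pa²(3L − a)/(6EI) = 5334/EI
  δ_0 = 9381/EI
Tip deflection under a unit load at B: L³/(3EI) = 914.7/EI.
The prop prevents deflection at B: R_B = δ_0/δ_{BB} = 9381/914.7 = 10.26 kN.
Moment equilibrium about A: M_A = Σ(load moments about A) − R_B·L = 422.8 − 10.26×14 = 279.2 kN·m.

M_A = 279.2 kN·m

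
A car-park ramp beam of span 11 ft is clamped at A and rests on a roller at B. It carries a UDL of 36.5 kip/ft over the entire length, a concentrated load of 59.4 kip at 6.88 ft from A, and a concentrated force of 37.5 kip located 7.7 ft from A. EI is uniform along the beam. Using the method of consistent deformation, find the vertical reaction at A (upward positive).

Choose R_B as the redundant. The primary structure is the cantilever fixed at A.
Deflection at B on the released cantilever, summing each load's contribution:
  UDL 36.5: wL⁴/(8EI) = 66800/EI
  point load 59.4 at a = 6.88: Pa²(3L − a)/(6EI) = 12240/EI
  point load 37.5 at a = 7.7: Pa²(3L − a)/(6EI) = 9375/EI
  δ_0 = 88415/EI
Tip deflection under a unit load at B: L³/(3EI) = 443.7/EI.
Compatibility at B: δ_0 − R_B·δ_{BB} = 0, so R_B = 88415/443.7 = 199.3 kip.
Vertical equilibrium: R_A = ΣP − R_B = 498.4 − 199.3 = 299.1 kip.

R_A = 299.1 kip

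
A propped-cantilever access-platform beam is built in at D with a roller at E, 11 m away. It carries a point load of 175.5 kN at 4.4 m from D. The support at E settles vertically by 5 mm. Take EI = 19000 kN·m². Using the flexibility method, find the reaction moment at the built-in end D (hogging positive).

M_D = 373 kN·m

Take the reaction at E as the redundant and release it; the primary structure is a cantilever fixed at D.
Deflection at E on the released cantilever, summing each load's contribution:
  point load 175.5 at a = 4.4: Pa²(3L − a)/(6EI) = 16196/EI
Flexibility coefficient — unit upward force at E: δ_{EE} = L³/(3EI) = 443.7/EI.
With EI = 19000 kN·m²: δ_0 = 0.8524 m and δ_{EE} = 0.023351 m/kN.
Compatibility — the beam at E must follow the support down by 0.005 m: δ_0 − R_E·δ_{EE} = 0.005, so R_E = (0.8524 − 0.005)/0.023351 = 36.29 kN.
Moment equilibrium about D: M_D = Σ(load moments about D) − R_E·L = 772.2 − 36.29×11 = 373 kN·m.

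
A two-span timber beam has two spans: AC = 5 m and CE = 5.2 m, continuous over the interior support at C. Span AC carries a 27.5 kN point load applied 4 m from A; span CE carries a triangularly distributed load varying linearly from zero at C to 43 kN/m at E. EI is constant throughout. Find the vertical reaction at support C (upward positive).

Insert a hinge at C; M_C is the redundant, and each span becomes simply supported.
Discontinuity in slope at C on the released structure — sum the simple-span end rotations:
  span AC: point load 27.5 at a = 4: Pab(L + a)/(6LEI) = 33/EI
  span CE: triangular load, peak 43: 7w₀L³/(360EI) = 117.6/EI
  relative rotation θ_0 = (33 + 117.6)/EI = 150.6/EI
A unit hogging moment at C produces rotation L₁/(3EI) + L₂/(3EI) = 3.4/EI.
Slope continuity at C: θ_0 = M_C·3.4/EI, so M_C = 150.6/3.4 = 44.28 kN·m (hogging).
Span AC, ΣM about A with M_C applied at C: R_C^{AC}·5 = 110 + 44.28, so R_C^{AC} = 30.86 kN and R_A = 27.5 − 30.86 = -3.357 kN.
Span CE, ΣM about E: R_C^{CE}·5.2 = 193.8 + 44.28, so R_C^{CE} = 45.78 kN and R_E = 111.8 − 45.78 = 66.02 kN.
R_C = 30.86 + 45.78 = 76.64 kN.

R_C = 76.64 kN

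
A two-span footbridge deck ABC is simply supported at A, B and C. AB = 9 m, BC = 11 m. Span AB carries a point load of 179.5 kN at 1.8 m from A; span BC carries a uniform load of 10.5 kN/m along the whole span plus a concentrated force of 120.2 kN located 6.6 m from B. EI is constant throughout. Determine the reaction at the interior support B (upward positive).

Release continuity at B by inserting a hinge; the redundant is the internal moment M_B. The primary structure is two simply-supported spans AB and BC.
Discontinuity in slope at B on the released structure — sum the simple-span end rotations:
  span AB: point load 179.5 at a = 1.8: Pab(L + a)/(6LEI) = 465.3/EI
  span BC: UDL 10.5: wL³/(24EI) = 582.3/EI
  span BC: point load 120.2 at a = 6.6: Pab(L + b)/(6LEI) = 814.5/EI
  relative rotation θ_0 = (465.3 + 1397)/EI = 1862/EI
A unit hogging moment at B produces rotation L₁/(3EI) + L₂/(3EI) = 6.667/EI.
Compatibility: M_B·(L₁+L₂)/(3EI) = θ_0, giving M_B = 279.3 kN·m (hogging).
Span AB, ΣM about A with M_B applied at B: R_B^{AB}·9 = 323.1 + 279.3, so R_B^{AB} = 66.93 kN and R_A = 179.5 − 66.93 = 112.6 kN.
Span BC, ΣM about C: R_B^{BC}·11 = 1164 + 279.3, so R_B^{BC} = 131.2 kN and R_C = 235.7 − 131.2 = 104.5 kN.
R_B = 66.93 + 131.2 = 198.2 kN.

R_B = 198.2 kN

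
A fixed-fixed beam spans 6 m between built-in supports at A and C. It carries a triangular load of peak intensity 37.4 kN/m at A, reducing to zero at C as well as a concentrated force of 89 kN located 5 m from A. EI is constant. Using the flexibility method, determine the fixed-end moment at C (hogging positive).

M_C = 106.7 kN·m

Take the two fixed-end moments M_A, M_C as redundants; the released structure is the simple span AC.
On the primary (simply-supported) span, the end slopes from the loading are:
  at A: triangular load, peak 37.4: w₀L³/(45EI) = 179.5/EI
  at C: triangular load, peak 37.4: 7w₀L³/(360EI) = 157.1/EI
  at A: point load 89 at a = 5: Pab(L + b)/(6LEI) = 86.53/EI
  at C: point load 89 at a = 5: Pab(L + a)/(6LEI) = 136/EI
  θ_A0 = 266/EI,  θ_C0 = 293.1/EI
Flexibility coefficients: a unit moment at one end gives L/(3EI) there and L/(6EI) at the far end, so f₁₁ = f₂₂ = 2/EI and f₁₂ = f₂₁ = 1/EI.
Compatibility — zero rotation at each built-in end:
  2 M_A + 1 M_C = 266
  1 M_A + 2 M_C = 293.1
Solving the pair gives M_A = 79.68 kN·m and M_C = 106.7 kN·m (hogging).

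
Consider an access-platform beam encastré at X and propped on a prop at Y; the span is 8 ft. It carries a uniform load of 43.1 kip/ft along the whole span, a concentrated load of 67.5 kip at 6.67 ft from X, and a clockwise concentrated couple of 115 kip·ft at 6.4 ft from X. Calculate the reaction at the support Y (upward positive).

Choose R_Y as the redundant. The primary structure is the cantilever fixed at X.
Downward deflection at the released point Y due to the loads:
  UDL 43.1: wL⁴/(8EI) = 22067/EI
  point load 67.5 at a = 6.67: Pa²(3L − a)/(6EI) = 8674/EI
  clockwise couple 115 at a = 6.4: M₀a(2L − a)/(2EI) = 3533/EI
  δ_0 = 34274/EI
Flexibility coefficient — unit upward force at Y: δ_{YY} = L³/(3EI) = 170.7/EI.
Compatibility at Y: δ_0 − R_Y·δ_{YY} = 0, so R_Y = 34274/170.7 = 200.8 kip.

R_Y = 200.8 kip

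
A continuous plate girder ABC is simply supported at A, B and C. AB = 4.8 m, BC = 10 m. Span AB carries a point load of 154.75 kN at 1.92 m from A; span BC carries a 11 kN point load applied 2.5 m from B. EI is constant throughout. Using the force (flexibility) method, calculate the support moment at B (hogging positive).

Take M_B as the redundant. Released structure: two simple spans AB and BC with a hinge at B.
End slopes at the hinge B, treating each span as simply supported:
  span AB: point load 154.75 at a = 1.92: Pab(L + a)/(6LEI) = 199.7/EI
  span BC: point load 11 at a = 2.5: Pab(L + b)/(6LEI) = 60.16/EI
  relative rotation θ_0 = (199.7 + 60.16)/EI = 259.8/EI
A unit hogging moment at B produces rotation L₁/(3EI) + L₂/(3EI) = 4.933/EI.
Compatibility: M_B·(L₁+L₂)/(3EI) = θ_0, giving M_B = 52.67 kN·m (hogging).

M_B = 52.67 kN·m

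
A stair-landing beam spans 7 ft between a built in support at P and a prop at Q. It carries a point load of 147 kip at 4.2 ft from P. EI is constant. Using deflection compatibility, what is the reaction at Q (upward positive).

Release the roller at Q. Primary structure: cantilever fixed at P.
Free-end deflection of the primary structure under the applied loading (downward +):
  point load 147 at a = 4.2: Pa²(3L − a)/(6EI) = 7261/EI
Flexibility coefficient — unit upward force at Q: δ_{QQ} = L³/(3EI) = 114.3/EI.
Compatibility at Q: δ_0 − R_Q·δ_{QQ} = 0, so R_Q = 7261/114.3 = 63.5 kip.

R_Q = 63.5 kip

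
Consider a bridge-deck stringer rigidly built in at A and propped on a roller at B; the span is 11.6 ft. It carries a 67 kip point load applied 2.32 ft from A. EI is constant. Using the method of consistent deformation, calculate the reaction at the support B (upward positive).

R_B = 3.752 kip

Choose R_B as the redundant. The primary structure is the cantilever fixed at A.
Primary-structure tip deflection at B by superposition:
  point load 67 at a = 2.32: Pa²(3L − a)/(6EI) = 1952/EI
Tip deflection under a unit load at B: L³/(3EI) = 520.3/EI.
Compatibility at B: δ_0 − R_B·δ_{BB} = 0, so R_B = 1952/520.3 = 3.752 kip.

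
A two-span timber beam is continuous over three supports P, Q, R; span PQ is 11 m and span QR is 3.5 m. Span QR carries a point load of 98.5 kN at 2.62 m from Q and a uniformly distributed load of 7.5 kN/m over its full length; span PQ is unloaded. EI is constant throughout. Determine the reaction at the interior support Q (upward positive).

Insert a hinge at Q; M_Q is the redundant, and each span becomes simply supported.
Discontinuity in slope at Q on the released structure — sum the simple-span end rotations:
  span QR: point load 98.5 at a = 2.62: Pab(L + b)/(6LEI) = 47.37/EI
  span QR: UDL 7.5: wL³/(24EI) = 13.4/EI
  relative rotation θ_0 = (0 + 60.77)/EI = 60.77/EI
A unit hogging moment at Q produces rotation L₁/(3EI) + L₂/(3EI) = 4.833/EI.
Slope continuity at Q: θ_0 = M_Q·4.833/EI, so M_Q = 60.77/4.833 = 12.57 kN·m (hogging).
Span PQ, ΣM about P with M_Q applied at Q: R_Q^{PQ}·11 = 0 + 12.57, so R_Q^{PQ} = 1.143 kN and R_P = 0 − 1.143 = -1.143 kN.
Span QR, ΣM about R: R_Q^{QR}·3.5 = 132.6 + 12.57, so R_Q^{QR} = 41.48 kN and R_R = 124.8 − 41.48 = 83.27 kN.
R_Q = 1.143 + 41.48 = 42.63 kN.

R_Q = 42.63 kN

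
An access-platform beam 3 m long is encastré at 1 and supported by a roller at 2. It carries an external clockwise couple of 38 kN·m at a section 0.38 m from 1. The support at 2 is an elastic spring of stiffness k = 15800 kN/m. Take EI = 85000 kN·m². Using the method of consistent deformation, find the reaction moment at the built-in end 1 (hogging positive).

M_1 = 29.53 kN·m

Release the roller at 2. Primary structure: cantilever fixed at 1.
Downward deflection at the released point 2 due to the loads:
  clockwise couple 38 at a = 0.38: M₀a(2L − a)/(2EI) = 40.58/EI
Flexibility coefficient — unit upward force at 2: δ_{22} = L³/(3EI) = 9/EI.
With EI = 85000 kN·m²: δ_0 = 0.000477 m and δ_{22} = 0.000106 m/kN.
Compatibility — the spring shortens by R_2/k under the reaction it provides: δ_0 − R_2·δ_{22} = R_2/k. With 1/k = 0.000063 m/kN, R_2 = δ_0 / (δ_{22} + 1/k) = 0.000477 / (0.000106 + 0.000063) = 2.822 kN.
Moment equilibrium about 1: M_1 = Σ(load moments about 1) − R_2·L = 38 − 2.822×3 = 29.53 kN·m.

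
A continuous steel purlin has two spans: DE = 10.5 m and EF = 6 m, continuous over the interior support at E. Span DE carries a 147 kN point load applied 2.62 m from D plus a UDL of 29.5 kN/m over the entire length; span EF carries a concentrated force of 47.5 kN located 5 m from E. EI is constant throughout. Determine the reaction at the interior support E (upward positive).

Take M_E as the redundant. Released structure: two simple spans DE and EF with a hinge at E.
Discontinuity in slope at E on the released structure — sum the simple-span end rotations:
  span DE: point load 147 at a = 2.62: Pab(L + a)/(6LEI) = 632/EI
  span DE: UDL 29.5: wL³/(24EI) = 1423/EI
  span EF: point load 47.5 at a = 5: Pab(L + b)/(6LEI) = 46.18/EI
  relative rotation θ_0 = (2055 + 46.18)/EI = 2101/EI
A unit hogging moment at E produces rotation L₁/(3EI) + L₂/(3EI) = 5.5/EI.
Compatibility: M_E·(L₁+L₂)/(3EI) = θ_0, giving M_E = 382 kN·m (hogging).
Span DE, ΣM about D with M_E applied at E: R_E^{DE}·10.5 = 2011 + 382, so R_E^{DE} = 227.9 kN and R_D = 456.8 − 227.9 = 228.8 kN.
Span EF, ΣM about F: R_E^{EF}·6 = 47.5 + 382, so R_E^{EF} = 71.59 kN and R_F = 47.5 − 71.59 = -24.09 kN.
R_E = 227.9 + 71.59 = 299.5 kN.

R_E = 299.5 kN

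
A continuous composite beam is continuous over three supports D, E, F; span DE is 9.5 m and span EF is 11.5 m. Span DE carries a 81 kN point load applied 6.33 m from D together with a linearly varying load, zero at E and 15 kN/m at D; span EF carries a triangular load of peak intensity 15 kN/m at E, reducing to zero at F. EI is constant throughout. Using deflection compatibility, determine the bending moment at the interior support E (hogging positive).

Take M_E as the redundant. Released structure: two simple spans DE and EF with a hinge at E.
Discontinuity in slope at E on the released structure — sum the simple-span end rotations:
  span DE: point load 81 at a = 6.33: Pab(L + a)/(6LEI) = 451.4/EI
  span DE: triangular load, peak 15: 7w₀L³/(360EI) = 250.1/EI
  span EF: triangular load, peak 15: w₀L³/(45EI) = 507/EI
  relative rotation θ_0 = (701.5 + 507)/EI = 1208/EI
A unit hogging moment at E produces rotation L₁/(3EI) + L₂/(3EI) = 7/EI.
Compatibility: M_E·(L₁+L₂)/(3EI) = θ_0, giving M_E = 172.6 kN·m (hogging).

M_E = 172.6 kN·m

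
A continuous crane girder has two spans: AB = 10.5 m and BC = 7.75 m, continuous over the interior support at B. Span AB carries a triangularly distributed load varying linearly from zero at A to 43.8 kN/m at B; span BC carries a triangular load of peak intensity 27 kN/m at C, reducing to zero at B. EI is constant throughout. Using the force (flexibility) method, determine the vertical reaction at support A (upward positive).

Take M_B as the redundant. Released structure: two simple spans AB and BC with a hinge at B.
Rotations at B on the released spans (each span's end-slope, ×1/EI):
  span AB: triangular load, peak 43.8: w₀L³/(45EI) = 1127/EI
  span BC: triangular load, peak 27: 7w₀L³/(360EI) = 244.4/EI
  relative rotation θ_0 = (1127 + 244.4)/EI = 1371/EI
A unit hogging moment at B produces rotation L₁/(3EI) + L₂/(3EI) = 6.083/EI.
Slope continuity at B: θ_0 = M_B·6.083/EI, so M_B = 1371/6.083 = 225.4 kN·m (hogging).
Span AB, ΣM about A with M_B applied at B: R_B^{AB}·10.5 = 1610 + 225.4, so R_B^{AB} = 174.8 kN and R_A = 229.9 − 174.8 = 55.18 kN.

R_A = 55.18 kN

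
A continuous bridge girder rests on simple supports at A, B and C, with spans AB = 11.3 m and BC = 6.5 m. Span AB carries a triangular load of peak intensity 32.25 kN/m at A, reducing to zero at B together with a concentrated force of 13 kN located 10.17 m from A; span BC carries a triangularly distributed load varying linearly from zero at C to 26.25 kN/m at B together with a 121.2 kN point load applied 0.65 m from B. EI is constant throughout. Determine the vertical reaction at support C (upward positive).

R_C = 7.932 kN

Release continuity at B by inserting a hinge; the redundant is the internal moment M_B. The primary structure is two simply-supported spans AB and BC.
End slopes at the hinge B, treating each span as simply supported:
  span AB: triangular load, peak 32.25: 7w₀L³/(360EI) = 904.8/EI
  span AB: point load 13 at a = 10.17: Pab(L + a)/(6LEI) = 47.31/EI
  span BC: triangular load, peak 26.25: w₀L³/(45EI) = 160.2/EI
  span BC: point load 121.2 at a = 0.65: Pab(L + b)/(6LEI) = 145.9/EI
  relative rotation θ_0 = (952.1 + 306.1)/EI = 1258/EI
A unit hogging moment at B produces rotation L₁/(3EI) + L₂/(3EI) = 5.933/EI.
Slope continuity at B: θ_0 = M_B·5.933/EI, so M_B = 1258/5.933 = 212.1 kN·m (hogging).
Span BC, ΣM about C: R_B^{BC}·6.5 = 1079 + 212.1, so R_B^{BC} = 198.6 kN and R_C = 206.5 − 198.6 = 7.932 kN.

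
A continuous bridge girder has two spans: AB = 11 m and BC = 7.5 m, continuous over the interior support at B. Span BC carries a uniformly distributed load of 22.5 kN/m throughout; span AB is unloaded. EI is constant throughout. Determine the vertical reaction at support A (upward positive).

R_A = -5.831 kN

Insert a hinge at B; M_B is the redundant, and each span becomes simply supported.
Rotations at B on the released spans (each span's end-slope, ×1/EI):
  span BC: UDL 22.5: wL³/(24EI) = 395.5/EI
  relative rotation θ_0 = (0 + 395.5)/EI = 395.5/EI
A unit hogging moment at B produces rotation L₁/(3EI) + L₂/(3EI) = 6.167/EI.
Compatibility: M_B·(L₁+L₂)/(3EI) = θ_0, giving M_B = 64.14 kN·m (hogging).
Span AB, ΣM about A with M_B applied at B: R_B^{AB}·11 = 0 + 64.14, so R_B^{AB} = 5.831 kN and R_A = 0 − 5.831 = -5.831 kN.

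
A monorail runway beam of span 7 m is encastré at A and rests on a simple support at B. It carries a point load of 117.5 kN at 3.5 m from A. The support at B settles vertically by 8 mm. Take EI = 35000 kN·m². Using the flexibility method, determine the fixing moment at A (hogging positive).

M_A = 171.4 kN·m

Take the reaction at B as the redundant and release it; the primary structure is a cantilever fixed at A.
Free-end deflection of the primary structure under the applied loading (downward +):
  point load 117.5 at a = 3.5: Pa²(3L − a)/(6EI) = 4198/EI
Tip deflection under a unit load at B: L³/(3EI) = 114.3/EI.
With EI = 35000 kN·m²: δ_0 = 0.11995 m and δ_{BB} = 0.003267 m/kN.
Compatibility — the beam at B must follow the support down by 0.008 m: δ_0 − R_B·δ_{BB} = 0.008, so R_B = (0.11995 − 0.008)/0.003267 = 34.27 kN.
Moment equilibrium about A: M_A = Σ(load moments about A) − R_B·L = 411.2 − 34.27×7 = 171.4 kN·m.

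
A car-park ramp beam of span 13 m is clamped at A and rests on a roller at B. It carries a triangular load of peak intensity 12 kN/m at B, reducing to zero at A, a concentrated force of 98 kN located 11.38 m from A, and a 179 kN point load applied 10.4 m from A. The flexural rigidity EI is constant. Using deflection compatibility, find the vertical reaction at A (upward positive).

Choose R_B as the redundant. The primary structure is the cantilever fixed at A.
Primary-structure tip deflection at B by superposition:
  triangular load, peak 12 at the free end: 11w₀L⁴/(120EI) = 31417/EI
  point load 98 at a = 11.38: Pa²(3L − a)/(6EI) = 58423/EI
  point load 179 at a = 10.4: Pa²(3L − a)/(6EI) = 92286/EI
  δ_0 = 182126/EI
Tip deflection under a unit load at B: L³/(3EI) = 732.3/EI.
The prop prevents deflection at B: R_B = δ_0/δ_{BB} = 182126/732.3 = 248.7 kN.
Vertical equilibrium: R_A = ΣP − R_B = 355 − 248.7 = 106.3 kN.

R_A = 106.3 kN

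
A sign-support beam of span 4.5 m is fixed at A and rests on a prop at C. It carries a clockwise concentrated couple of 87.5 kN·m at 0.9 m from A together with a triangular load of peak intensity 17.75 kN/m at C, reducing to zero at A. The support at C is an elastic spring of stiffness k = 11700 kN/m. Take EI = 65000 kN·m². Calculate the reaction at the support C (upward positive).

Choose R_C as the redundant. The primary structure is the cantilever fixed at A.
Deflection at C on the released cantilever, summing each load's contribution:
  clockwise couple 87.5 at a = 0.9: M₀a(2L − a)/(2EI) = 318.9/EI
  triangular load, peak 17.75 at the free end: 11w₀L⁴/(120EI) = 667.2/EI
  δ_0 = 986.1/EI
Flexibility coefficient — unit upward force at C: δ_{CC} = L³/(3EI) = 30.38/EI.
With EI = 65000 kN·m²: δ_0 = 0.015171 m and δ_{CC} = 0.000467 m/kN.
Compatibility — the spring shortens by R_C/k under the reaction it provides: δ_0 − R_C·δ_{CC} = R_C/k. With 1/k = 0.000085 m/kN, R_C = δ_0 / (δ_{CC} + 1/k) = 0.015171 / (0.000467 + 0.000085) = 27.45 kN.

R_C = 27.45 kN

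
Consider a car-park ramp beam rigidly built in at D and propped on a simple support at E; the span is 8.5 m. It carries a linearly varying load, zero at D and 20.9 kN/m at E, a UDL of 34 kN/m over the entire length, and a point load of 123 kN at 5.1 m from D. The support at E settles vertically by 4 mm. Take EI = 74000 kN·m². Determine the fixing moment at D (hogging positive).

M_D = 583.1 kN·m

Remove the prop at E; the released (primary) structure is a cantilever built in at D.
Deflection at E on the released cantilever, summing each load's contribution:
  triangular load, peak 20.9 at the free end: 11w₀L⁴/(120EI) = 10001/EI
  UDL 34: wL⁴/(8EI) = 22185/EI
  point load 123 at a = 5.1: Pa²(3L − a)/(6EI) = 10877/EI
  δ_0 = 43063/EI
Tip deflection under a unit load at E: L³/(3EI) = 204.7/EI.
With EI = 74000 kN·m²: δ_0 = 0.58194 m and δ_{EE} = 0.002766 m/kN.
Compatibility — the beam at E must follow the support down by 0.004 m: δ_0 − R_E·δ_{EE} = 0.004, so R_E = (0.58194 − 0.004)/0.002766 = 208.9 kN.
Moment equilibrium about D: M_D = Σ(load moments about D) − R_E·L = 2359 − 208.9×8.5 = 583.1 kN·m.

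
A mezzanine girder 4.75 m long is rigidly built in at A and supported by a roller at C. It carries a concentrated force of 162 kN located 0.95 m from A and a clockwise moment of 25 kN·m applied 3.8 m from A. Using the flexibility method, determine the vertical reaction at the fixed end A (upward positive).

Take the reaction at C as the redundant and release it; the primary structure is a cantilever fixed at A.
Downward deflection at the released point C due to the loads:
  point load 162 at a = 0.95: Pa²(3L − a)/(6EI) = 324.1/EI
  clockwise couple 25 at a = 3.8: M₀a(2L − a)/(2EI) = 270.8/EI
  δ_0 = 594.8/EI
Flexibility coefficient — unit upward force at C: δ_{CC} = L³/(3EI) = 35.72/EI.
The prop prevents deflection at C: R_C = δ_0/δ_{CC} = 594.8/35.72 = 16.65 kN.
Vertical equilibrium: R_A = ΣP − R_C = 162 − 16.65 = 145.3 kN.

R_A = 145.3 kN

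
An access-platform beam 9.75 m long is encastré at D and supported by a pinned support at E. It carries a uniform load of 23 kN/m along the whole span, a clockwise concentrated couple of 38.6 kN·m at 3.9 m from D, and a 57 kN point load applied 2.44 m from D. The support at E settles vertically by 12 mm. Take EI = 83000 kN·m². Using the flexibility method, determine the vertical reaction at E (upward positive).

R_E = 89.58 kN

Take the reaction at E as the redundant and release it; the primary structure is a cantilever fixed at D.
Primary-structure tip deflection at E by superposition:
  UDL 23: wL⁴/(8EI) = 25981/EI
  clockwise couple 38.6 at a = 3.9: M₀a(2L − a)/(2EI) = 1174/EI
  point load 57 at a = 2.44: Pa²(3L − a)/(6EI) = 1516/EI
  δ_0 = 28672/EI
Tip deflection under a unit load at E: L³/(3EI) = 309/EI.
With EI = 83000 kN·m²: δ_0 = 0.34544 m and δ_{EE} = 0.003722 m/kN.
Compatibility — the beam at E must follow the support down by 0.012 m: δ_0 − R_E·δ_{EE} = 0.012, so R_E = (0.34544 − 0.012)/0.003722 = 89.58 kN.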